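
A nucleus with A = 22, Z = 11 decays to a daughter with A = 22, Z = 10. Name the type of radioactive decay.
ΔA = 0, ΔZ = -1 ⇒ beta-plus decay (β⁺) or electron capture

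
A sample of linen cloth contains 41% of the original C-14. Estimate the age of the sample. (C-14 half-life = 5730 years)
Age = t½ × log₂(1/ratio) = 7371 years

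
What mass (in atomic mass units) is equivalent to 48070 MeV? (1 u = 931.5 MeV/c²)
m = E/c² = 51.6 u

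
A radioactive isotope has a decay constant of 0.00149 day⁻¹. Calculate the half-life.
t½ = ln(2)/λ = 465.2 days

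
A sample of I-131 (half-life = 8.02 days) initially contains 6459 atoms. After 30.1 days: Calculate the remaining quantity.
N = N₀(1/2)^(t/t½) = 479 atoms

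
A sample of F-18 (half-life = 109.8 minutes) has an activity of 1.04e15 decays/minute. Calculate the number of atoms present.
N = A/λ = 1.647e17 atoms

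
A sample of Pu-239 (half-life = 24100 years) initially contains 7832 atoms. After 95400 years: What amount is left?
N = N₀(1/2)^(t/t½) = 503.8 atoms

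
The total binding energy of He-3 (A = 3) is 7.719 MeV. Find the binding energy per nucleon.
B.E./A = 7.719/3 = 2.573 MeV/nucleon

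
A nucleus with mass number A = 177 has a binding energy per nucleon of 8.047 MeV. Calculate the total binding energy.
B.E. = 8.047 × 177 = 1424 MeV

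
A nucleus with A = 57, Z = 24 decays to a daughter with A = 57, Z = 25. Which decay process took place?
ΔA = 0, ΔZ = +1 ⇒ beta-minus decay (β⁻)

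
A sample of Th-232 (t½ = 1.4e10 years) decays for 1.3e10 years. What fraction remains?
N/N₀ = (1/2)^(t/t½) = 0.5254 = 52.5%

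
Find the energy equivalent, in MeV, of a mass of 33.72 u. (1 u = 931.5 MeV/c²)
E = mc² = 31410 MeV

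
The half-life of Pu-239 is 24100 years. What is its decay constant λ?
λ = ln(2)/t½ = 2.876e-5 year⁻¹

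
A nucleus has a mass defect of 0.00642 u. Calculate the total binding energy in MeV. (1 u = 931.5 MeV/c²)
B.E. = Δm × 931.5 = 5.98 MeV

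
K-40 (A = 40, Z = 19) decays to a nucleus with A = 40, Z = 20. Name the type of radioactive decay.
ΔA = 0, ΔZ = +1 ⇒ beta-minus decay (β⁻)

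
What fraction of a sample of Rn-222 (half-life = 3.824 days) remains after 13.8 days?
N/N₀ = (1/2)^(t/t½) = 0.08197 = 8.2%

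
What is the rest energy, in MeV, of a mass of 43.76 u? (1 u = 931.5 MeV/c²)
E = mc² = 40760 MeV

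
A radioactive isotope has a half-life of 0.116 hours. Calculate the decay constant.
λ = ln(2)/t½ = 5.975 hour⁻¹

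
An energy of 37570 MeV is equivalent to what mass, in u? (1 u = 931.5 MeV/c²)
m = E/c² = 40.33 u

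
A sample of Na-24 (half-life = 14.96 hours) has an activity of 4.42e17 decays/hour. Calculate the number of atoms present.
N = A/λ = 9.54e18 atoms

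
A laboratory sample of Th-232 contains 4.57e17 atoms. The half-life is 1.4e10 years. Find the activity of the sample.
A = λN = 2.263e7 decays/year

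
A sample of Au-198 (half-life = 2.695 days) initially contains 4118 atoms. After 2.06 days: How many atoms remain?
N = N₀(1/2)^(t/t½) = 2424 atoms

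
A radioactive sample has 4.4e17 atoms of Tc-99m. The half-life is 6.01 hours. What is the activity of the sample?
A = λN = 5.075e16 decays/hour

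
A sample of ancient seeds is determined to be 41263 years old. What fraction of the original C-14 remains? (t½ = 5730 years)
N/N₀ = (1/2)^(t/t½) = 0.006795 = 0.68%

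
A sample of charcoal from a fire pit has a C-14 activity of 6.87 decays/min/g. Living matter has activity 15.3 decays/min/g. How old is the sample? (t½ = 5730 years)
Age = t½ × log₂(A₀/A) = 6619 years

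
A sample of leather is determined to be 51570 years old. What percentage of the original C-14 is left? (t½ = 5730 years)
N/N₀ = (1/2)^(t/t½) = 0.001953 = 0.195%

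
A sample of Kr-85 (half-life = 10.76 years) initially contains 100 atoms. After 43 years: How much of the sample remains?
N = N₀(1/2)^(t/t½) = 6.266 atoms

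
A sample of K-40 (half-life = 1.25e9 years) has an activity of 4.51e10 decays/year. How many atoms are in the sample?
N = A/λ = 8.133e19 atoms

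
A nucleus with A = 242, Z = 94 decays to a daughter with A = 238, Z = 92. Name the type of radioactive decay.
ΔA = -4, ΔZ = -2 ⇒ alpha decay (α)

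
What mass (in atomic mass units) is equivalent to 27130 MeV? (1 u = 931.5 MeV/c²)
m = E/c² = 29.13 u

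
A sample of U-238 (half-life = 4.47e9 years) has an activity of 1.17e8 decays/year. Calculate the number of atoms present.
N = A/λ = 7.545e17 atoms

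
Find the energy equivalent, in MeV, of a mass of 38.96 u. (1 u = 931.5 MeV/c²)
E = mc² = 36290 MeV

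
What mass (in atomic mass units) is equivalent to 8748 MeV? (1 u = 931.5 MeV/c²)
m = E/c² = 9.391 u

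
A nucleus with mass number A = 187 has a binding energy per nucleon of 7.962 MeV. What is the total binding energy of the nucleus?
B.E. = 7.962 × 187 = 1489 MeV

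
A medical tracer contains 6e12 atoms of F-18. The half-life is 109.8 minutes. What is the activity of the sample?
A = λN = 3.788e10 decays/minute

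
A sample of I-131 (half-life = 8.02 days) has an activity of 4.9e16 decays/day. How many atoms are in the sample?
N = A/λ = 5.67e17 atoms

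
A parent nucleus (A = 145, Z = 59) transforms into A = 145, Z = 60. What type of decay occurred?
ΔA = 0, ΔZ = +1 ⇒ beta-minus decay (β⁻)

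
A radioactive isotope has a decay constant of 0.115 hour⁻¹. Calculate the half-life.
t½ = ln(2)/λ = 6.027 hours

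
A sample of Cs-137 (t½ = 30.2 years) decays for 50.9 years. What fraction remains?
N/N₀ = (1/2)^(t/t½) = 0.3109 = 31.1%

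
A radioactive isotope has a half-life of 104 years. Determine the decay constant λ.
λ = ln(2)/t½ = 0.006665 year⁻¹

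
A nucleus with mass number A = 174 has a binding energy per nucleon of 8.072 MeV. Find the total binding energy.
B.E. = 8.072 × 174 = 1405 MeV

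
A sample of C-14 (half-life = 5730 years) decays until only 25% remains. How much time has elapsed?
t = t½ × log₂(N₀/N) = 11460 years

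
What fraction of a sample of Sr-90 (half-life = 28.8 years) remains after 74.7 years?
N/N₀ = (1/2)^(t/t½) = 0.1657 = 16.6%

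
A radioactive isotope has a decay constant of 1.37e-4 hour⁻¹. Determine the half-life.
t½ = ln(2)/λ = 5059 hours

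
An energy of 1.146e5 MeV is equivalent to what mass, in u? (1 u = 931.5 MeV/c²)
m = E/c² = 123 u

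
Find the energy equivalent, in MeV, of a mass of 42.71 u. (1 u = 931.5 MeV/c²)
E = mc² = 39780 MeV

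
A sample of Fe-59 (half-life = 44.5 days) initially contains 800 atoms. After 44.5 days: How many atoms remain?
N = N₀(1/2)^(t/t½) = 400 atoms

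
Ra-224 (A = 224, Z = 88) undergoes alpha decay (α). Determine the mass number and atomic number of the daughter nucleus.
Daughter: A = 220, Z = 86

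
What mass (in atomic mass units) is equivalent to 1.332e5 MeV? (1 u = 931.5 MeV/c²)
m = E/c² = 143 u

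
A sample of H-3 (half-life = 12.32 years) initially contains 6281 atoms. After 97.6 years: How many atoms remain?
N = N₀(1/2)^(t/t½) = 25.9 atoms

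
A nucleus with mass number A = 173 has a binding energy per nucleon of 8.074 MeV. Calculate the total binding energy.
B.E. = 8.074 × 173 = 1397 MeV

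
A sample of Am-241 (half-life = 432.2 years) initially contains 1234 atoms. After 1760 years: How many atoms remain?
N = N₀(1/2)^(t/t½) = 73.36 atoms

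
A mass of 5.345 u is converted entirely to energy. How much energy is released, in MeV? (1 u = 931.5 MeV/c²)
E = mc² = 4979 MeV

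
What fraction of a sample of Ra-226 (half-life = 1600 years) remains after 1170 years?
N/N₀ = (1/2)^(t/t½) = 0.6024 = 60.2%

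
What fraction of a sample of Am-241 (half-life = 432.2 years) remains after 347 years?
N/N₀ = (1/2)^(t/t½) = 0.5732 = 57.3%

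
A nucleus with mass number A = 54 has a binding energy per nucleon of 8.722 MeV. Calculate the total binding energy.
B.E. = 8.722 × 54 = 471 MeV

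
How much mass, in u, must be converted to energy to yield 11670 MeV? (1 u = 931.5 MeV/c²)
m = E/c² = 12.53 u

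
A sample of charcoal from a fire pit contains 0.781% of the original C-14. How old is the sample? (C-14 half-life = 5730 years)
Age = t½ × log₂(1/ratio) = 40110 years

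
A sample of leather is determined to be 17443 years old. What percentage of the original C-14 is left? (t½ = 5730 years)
N/N₀ = (1/2)^(t/t½) = 0.1212 = 12.1%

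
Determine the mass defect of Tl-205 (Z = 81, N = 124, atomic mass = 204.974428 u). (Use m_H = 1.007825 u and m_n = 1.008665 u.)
Δm = Z·m_H + N·m_n − M = 1.734 u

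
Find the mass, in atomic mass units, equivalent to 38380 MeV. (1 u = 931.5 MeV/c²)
m = E/c² = 41.2 u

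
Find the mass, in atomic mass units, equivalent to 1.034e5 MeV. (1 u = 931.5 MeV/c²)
m = E/c² = 111 u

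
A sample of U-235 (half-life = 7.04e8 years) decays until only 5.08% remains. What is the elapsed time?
t = t½ × log₂(N₀/N) = 3.027e9 years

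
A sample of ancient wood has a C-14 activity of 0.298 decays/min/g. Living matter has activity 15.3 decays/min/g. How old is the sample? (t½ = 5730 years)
Age = t½ × log₂(A₀/A) = 32560 years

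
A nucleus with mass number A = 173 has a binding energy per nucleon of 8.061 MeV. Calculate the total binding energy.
B.E. = 8.061 × 173 = 1395 MeV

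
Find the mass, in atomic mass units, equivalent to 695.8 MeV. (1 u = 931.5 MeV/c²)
m = E/c² = 0.747 u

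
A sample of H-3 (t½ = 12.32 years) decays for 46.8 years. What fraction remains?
N/N₀ = (1/2)^(t/t½) = 0.07186 = 7.19%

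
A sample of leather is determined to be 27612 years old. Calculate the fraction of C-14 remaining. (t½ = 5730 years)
N/N₀ = (1/2)^(t/t½) = 0.03543 = 3.54%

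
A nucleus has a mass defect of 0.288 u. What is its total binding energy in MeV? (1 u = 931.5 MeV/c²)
B.E. = Δm × 931.5 = 268.3 MeV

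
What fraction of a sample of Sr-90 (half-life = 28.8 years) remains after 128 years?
N/N₀ = (1/2)^(t/t½) = 0.04593 = 4.59%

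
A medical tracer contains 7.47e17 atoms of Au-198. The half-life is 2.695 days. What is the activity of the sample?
A = λN = 1.921e17 decays/day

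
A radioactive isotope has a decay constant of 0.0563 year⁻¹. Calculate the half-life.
t½ = ln(2)/λ = 12.31 years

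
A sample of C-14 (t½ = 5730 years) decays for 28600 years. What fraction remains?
N/N₀ = (1/2)^(t/t½) = 0.03144 = 3.14%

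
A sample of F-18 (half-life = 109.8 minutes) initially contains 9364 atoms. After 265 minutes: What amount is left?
N = N₀(1/2)^(t/t½) = 1758 atoms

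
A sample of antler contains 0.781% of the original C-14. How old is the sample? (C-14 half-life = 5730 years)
Age = t½ × log₂(1/ratio) = 40110 years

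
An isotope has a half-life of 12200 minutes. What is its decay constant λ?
λ = ln(2)/t½ = 5.682e-5 minute⁻¹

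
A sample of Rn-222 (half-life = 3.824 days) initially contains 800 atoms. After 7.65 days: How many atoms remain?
N = N₀(1/2)^(t/t½) = 199.9 atoms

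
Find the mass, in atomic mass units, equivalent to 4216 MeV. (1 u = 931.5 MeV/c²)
m = E/c² = 4.526 u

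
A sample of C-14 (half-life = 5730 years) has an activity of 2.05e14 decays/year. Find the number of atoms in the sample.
N = A/λ = 1.695e18 atoms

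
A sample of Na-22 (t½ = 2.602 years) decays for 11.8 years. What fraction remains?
N/N₀ = (1/2)^(t/t½) = 0.04314 = 4.31%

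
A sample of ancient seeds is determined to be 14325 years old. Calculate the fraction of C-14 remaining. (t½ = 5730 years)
N/N₀ = (1/2)^(t/t½) = 0.1768 = 17.7%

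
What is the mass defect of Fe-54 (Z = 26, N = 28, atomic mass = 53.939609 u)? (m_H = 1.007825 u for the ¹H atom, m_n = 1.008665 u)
Δm = Z·m_H + N·m_n − M = 0.5065 u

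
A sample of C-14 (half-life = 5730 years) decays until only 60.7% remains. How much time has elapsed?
t = t½ × log₂(N₀/N) = 4127 years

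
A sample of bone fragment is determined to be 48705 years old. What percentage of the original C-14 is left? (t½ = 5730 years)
N/N₀ = (1/2)^(t/t½) = 0.002762 = 0.276%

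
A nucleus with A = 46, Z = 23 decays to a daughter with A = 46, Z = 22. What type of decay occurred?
ΔA = 0, ΔZ = -1 ⇒ beta-plus decay (β⁺) or electron capture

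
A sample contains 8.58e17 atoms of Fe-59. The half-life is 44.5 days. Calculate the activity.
A = λN = 1.336e16 decays/day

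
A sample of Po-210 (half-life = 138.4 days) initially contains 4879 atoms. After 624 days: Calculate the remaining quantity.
N = N₀(1/2)^(t/t½) = 214.3 atoms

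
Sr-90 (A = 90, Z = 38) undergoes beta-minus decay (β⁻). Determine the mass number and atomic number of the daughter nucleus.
Daughter: A = 90, Z = 39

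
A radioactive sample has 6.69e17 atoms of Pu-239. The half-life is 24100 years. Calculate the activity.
A = λN = 1.924e13 decays/year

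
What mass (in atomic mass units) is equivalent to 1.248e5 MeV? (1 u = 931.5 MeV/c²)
m = E/c² = 134 u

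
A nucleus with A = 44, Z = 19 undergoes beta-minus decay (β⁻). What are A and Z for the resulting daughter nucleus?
Daughter: A = 44, Z = 20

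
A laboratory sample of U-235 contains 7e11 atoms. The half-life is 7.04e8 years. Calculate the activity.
A = λN = 689.2 decays/year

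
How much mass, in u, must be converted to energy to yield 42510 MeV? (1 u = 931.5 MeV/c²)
m = E/c² = 45.64 u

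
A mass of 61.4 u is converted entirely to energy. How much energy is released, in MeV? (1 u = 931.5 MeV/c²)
E = mc² = 57190 MeV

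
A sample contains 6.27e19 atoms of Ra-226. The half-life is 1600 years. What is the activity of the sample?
A = λN = 2.716e16 decays/year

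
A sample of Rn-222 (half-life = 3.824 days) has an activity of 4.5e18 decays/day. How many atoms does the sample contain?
N = A/λ = 2.483e19 atoms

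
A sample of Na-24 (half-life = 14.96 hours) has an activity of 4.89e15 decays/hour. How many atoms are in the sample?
N = A/λ = 1.055e17 atoms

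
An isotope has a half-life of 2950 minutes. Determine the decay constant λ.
λ = ln(2)/t½ = 2.35e-4 minute⁻¹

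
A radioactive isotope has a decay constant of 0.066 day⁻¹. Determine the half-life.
t½ = ln(2)/λ = 10.5 days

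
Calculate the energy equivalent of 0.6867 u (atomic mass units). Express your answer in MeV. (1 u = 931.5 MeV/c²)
E = mc² = 639.7 MeV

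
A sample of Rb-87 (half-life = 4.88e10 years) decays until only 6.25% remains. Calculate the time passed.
t = t½ × log₂(N₀/N) = 1.952e11 years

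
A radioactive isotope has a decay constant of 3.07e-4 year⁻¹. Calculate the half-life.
t½ = ln(2)/λ = 2258 years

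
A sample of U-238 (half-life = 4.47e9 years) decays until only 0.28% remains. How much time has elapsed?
t = t½ × log₂(N₀/N) = 3.791e10 years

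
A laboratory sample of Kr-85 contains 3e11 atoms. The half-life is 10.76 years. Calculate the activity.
A = λN = 1.933e10 decays/year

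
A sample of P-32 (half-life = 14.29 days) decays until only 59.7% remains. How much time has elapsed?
t = t½ × log₂(N₀/N) = 10.63 days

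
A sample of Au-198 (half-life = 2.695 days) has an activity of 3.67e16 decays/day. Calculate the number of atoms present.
N = A/λ = 1.427e17 atoms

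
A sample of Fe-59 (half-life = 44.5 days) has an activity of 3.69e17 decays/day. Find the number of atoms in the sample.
N = A/λ = 2.369e19 atoms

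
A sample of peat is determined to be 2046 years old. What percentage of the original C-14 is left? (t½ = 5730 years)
N/N₀ = (1/2)^(t/t½) = 0.7807 = 78.1%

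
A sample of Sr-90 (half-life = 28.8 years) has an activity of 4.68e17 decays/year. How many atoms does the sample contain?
N = A/λ = 1.945e19 atoms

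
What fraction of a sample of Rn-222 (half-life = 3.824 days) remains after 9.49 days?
N/N₀ = (1/2)^(t/t½) = 0.179 = 17.9%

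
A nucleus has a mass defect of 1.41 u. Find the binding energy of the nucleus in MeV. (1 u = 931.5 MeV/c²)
B.E. = Δm × 931.5 = 1313 MeV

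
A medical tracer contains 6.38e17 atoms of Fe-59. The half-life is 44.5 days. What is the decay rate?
A = λN = 9.938e15 decays/day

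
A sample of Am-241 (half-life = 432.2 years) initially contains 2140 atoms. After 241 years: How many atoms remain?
N = N₀(1/2)^(t/t½) = 1454 atoms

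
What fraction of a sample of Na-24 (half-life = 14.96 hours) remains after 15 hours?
N/N₀ = (1/2)^(t/t½) = 0.4991 = 49.9%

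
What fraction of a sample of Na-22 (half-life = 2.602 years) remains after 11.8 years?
N/N₀ = (1/2)^(t/t½) = 0.04314 = 4.31%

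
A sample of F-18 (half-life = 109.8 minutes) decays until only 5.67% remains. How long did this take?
t = t½ × log₂(N₀/N) = 454.6 minutes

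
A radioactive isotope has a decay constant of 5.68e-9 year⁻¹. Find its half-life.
t½ = ln(2)/λ = 1.22e8 years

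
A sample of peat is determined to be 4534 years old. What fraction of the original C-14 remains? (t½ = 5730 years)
N/N₀ = (1/2)^(t/t½) = 0.5778 = 57.8%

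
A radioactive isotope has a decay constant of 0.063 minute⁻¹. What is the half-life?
t½ = ln(2)/λ = 11 minutes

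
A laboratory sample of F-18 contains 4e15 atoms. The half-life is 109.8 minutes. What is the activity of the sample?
A = λN = 2.525e13 decays/minute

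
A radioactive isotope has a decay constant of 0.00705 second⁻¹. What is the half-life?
t½ = ln(2)/λ = 98.32 seconds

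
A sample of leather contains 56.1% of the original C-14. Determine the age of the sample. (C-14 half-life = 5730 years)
Age = t½ × log₂(1/ratio) = 4778 years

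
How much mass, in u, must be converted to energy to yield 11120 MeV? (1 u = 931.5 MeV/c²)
m = E/c² = 11.94 u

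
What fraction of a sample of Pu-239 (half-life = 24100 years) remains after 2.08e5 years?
N/N₀ = (1/2)^(t/t½) = 0.002523 = 0.252%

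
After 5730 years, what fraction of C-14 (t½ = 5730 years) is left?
N/N₀ = (1/2)^(t/t½) = 0.5 = 50%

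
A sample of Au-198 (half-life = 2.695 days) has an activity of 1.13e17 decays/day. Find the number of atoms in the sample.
N = A/λ = 4.394e17 atoms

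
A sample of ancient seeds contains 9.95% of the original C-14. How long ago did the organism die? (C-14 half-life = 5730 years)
Age = t½ × log₂(1/ratio) = 19080 years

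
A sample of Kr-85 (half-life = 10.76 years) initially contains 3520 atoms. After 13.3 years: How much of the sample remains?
N = N₀(1/2)^(t/t½) = 1494 atoms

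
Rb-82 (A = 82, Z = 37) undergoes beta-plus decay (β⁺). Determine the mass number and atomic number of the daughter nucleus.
Daughter: A = 82, Z = 36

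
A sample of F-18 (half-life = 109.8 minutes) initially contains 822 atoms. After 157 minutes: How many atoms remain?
N = N₀(1/2)^(t/t½) = 305.1 atoms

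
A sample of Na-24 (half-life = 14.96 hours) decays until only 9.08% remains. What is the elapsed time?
t = t½ × log₂(N₀/N) = 51.78 hours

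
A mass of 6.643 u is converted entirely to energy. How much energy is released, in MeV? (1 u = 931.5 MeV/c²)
E = mc² = 6188 MeV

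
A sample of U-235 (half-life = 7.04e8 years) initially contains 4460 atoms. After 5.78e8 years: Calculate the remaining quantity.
N = N₀(1/2)^(t/t½) = 2525 atoms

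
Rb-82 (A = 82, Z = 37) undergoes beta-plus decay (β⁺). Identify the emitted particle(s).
β⁺: positron (e⁺) + neutrino (νₑ)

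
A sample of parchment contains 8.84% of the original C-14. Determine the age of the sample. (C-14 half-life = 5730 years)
Age = t½ × log₂(1/ratio) = 20050 years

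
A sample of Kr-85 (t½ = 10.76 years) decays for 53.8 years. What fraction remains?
N/N₀ = (1/2)^(t/t½) = 0.03125 = 3.12%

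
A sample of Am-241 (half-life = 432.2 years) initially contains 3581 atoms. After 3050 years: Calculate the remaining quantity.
N = N₀(1/2)^(t/t½) = 26.89 atoms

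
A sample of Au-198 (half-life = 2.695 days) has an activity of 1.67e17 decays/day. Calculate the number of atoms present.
N = A/λ = 6.493e17 atoms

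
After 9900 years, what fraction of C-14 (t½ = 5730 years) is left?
N/N₀ = (1/2)^(t/t½) = 0.3019 = 30.2%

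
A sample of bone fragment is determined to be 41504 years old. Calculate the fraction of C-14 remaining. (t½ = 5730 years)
N/N₀ = (1/2)^(t/t½) = 0.0066 = 0.66%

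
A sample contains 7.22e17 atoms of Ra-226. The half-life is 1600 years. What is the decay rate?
A = λN = 3.128e14 decays/year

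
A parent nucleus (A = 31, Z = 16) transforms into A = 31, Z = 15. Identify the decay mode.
ΔA = 0, ΔZ = -1 ⇒ beta-plus decay (β⁺) or electron capture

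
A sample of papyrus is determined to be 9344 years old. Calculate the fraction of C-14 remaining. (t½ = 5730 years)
N/N₀ = (1/2)^(t/t½) = 0.3229 = 32.3%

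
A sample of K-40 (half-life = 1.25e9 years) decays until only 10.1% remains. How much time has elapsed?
t = t½ × log₂(N₀/N) = 4.134e9 years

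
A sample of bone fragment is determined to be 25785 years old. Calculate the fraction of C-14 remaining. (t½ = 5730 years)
N/N₀ = (1/2)^(t/t½) = 0.04419 = 4.42%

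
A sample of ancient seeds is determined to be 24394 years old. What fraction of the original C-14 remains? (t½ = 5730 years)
N/N₀ = (1/2)^(t/t½) = 0.05229 = 5.23%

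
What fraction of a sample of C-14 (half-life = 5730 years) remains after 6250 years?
N/N₀ = (1/2)^(t/t½) = 0.4695 = 47%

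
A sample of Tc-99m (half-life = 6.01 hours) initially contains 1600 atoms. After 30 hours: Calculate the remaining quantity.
N = N₀(1/2)^(t/t½) = 50.29 atoms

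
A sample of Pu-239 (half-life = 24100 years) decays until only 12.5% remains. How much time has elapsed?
t = t½ × log₂(N₀/N) = 72300 years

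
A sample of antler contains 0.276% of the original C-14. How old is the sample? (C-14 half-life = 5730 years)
Age = t½ × log₂(1/ratio) = 48710 years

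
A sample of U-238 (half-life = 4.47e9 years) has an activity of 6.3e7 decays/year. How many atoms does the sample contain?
N = A/λ = 4.063e17 atoms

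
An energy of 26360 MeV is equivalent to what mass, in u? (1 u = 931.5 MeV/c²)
m = E/c² = 28.3 u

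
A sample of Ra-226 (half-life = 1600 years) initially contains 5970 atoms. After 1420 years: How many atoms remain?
N = N₀(1/2)^(t/t½) = 3227 atoms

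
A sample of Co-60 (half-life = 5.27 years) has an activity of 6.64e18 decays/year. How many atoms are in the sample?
N = A/λ = 5.048e19 atoms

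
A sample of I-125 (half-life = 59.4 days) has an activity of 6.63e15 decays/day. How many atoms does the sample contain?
N = A/λ = 5.682e17 atoms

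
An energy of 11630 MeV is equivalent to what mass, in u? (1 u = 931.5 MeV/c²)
m = E/c² = 12.49 u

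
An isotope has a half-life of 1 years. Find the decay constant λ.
λ = ln(2)/t½ = 0.6931 year⁻¹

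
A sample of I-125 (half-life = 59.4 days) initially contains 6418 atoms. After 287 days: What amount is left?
N = N₀(1/2)^(t/t½) = 225.4 atoms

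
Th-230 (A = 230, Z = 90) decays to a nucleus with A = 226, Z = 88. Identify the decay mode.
ΔA = -4, ΔZ = -2 ⇒ alpha decay (α)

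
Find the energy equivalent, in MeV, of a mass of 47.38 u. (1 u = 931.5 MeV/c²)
E = mc² = 44130 MeV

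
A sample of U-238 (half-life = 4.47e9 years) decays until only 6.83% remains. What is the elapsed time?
t = t½ × log₂(N₀/N) = 1.731e10 years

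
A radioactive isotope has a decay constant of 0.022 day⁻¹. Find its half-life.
t½ = ln(2)/λ = 31.51 days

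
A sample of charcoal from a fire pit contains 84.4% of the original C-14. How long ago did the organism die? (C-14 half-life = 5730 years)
Age = t½ × log₂(1/ratio) = 1402 years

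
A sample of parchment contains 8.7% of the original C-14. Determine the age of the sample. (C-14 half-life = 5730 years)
Age = t½ × log₂(1/ratio) = 20190 years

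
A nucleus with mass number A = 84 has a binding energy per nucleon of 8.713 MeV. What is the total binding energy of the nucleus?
B.E. = 8.713 × 84 = 731.9 MeV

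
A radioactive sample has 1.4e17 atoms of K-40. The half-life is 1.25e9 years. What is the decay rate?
A = λN = 7.763e7 decays/year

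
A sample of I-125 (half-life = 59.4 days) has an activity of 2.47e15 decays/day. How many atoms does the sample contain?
N = A/λ = 2.117e17 atoms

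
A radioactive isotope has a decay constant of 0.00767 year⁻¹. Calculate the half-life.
t½ = ln(2)/λ = 90.37 years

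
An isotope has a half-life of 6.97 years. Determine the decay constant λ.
λ = ln(2)/t½ = 0.09945 year⁻¹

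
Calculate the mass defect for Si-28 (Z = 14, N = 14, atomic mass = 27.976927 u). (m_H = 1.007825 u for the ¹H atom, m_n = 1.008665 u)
Δm = Z·m_H + N·m_n − M = 0.2539 u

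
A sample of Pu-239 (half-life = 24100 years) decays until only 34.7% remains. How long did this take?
t = t½ × log₂(N₀/N) = 36800 years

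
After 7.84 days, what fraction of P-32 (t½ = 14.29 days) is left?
N/N₀ = (1/2)^(t/t½) = 0.6837 = 68.4%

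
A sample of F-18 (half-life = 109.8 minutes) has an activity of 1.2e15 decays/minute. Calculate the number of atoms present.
N = A/λ = 1.901e17 atoms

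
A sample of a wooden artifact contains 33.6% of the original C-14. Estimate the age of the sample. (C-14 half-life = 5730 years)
Age = t½ × log₂(1/ratio) = 9016 years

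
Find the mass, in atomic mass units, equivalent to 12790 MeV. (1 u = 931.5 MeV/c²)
m = E/c² = 13.73 u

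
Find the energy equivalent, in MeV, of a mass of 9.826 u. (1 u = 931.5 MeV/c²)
E = mc² = 9153 MeV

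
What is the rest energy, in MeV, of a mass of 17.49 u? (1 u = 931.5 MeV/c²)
E = mc² = 16290 MeV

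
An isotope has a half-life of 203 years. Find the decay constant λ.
λ = ln(2)/t½ = 0.003415 year⁻¹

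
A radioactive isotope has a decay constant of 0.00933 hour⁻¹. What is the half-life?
t½ = ln(2)/λ = 74.29 hours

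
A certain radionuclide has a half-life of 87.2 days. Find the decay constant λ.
λ = ln(2)/t½ = 0.007949 day⁻¹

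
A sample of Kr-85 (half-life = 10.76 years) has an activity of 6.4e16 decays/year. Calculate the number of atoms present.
N = A/λ = 9.935e17 atoms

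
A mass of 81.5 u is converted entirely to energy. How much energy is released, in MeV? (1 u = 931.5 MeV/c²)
E = mc² = 75920 MeV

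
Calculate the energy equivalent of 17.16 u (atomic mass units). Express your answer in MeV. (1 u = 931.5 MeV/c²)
E = mc² = 15980 MeV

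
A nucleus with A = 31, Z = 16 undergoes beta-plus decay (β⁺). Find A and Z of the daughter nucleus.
Daughter: A = 31, Z = 15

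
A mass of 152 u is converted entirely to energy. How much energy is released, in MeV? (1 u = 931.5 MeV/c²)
E = mc² = 1.416e5 MeV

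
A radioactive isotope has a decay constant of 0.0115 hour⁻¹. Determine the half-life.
t½ = ln(2)/λ = 60.27 hours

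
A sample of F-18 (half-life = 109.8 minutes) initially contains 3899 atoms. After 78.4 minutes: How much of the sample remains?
N = N₀(1/2)^(t/t½) = 2377 atoms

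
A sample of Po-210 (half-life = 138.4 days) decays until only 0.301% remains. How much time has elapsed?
t = t½ × log₂(N₀/N) = 1159 days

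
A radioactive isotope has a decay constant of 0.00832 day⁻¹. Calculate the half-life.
t½ = ln(2)/λ = 83.31 days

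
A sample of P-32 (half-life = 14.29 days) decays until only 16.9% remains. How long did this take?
t = t½ × log₂(N₀/N) = 36.65 days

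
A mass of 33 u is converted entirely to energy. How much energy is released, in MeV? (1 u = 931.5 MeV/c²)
E = mc² = 30740 MeV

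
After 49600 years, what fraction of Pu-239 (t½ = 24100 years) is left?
N/N₀ = (1/2)^(t/t½) = 0.2401 = 24%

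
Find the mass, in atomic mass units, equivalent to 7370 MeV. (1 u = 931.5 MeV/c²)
m = E/c² = 7.912 u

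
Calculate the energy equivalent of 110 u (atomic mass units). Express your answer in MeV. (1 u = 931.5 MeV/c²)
E = mc² = 1.025e5 MeV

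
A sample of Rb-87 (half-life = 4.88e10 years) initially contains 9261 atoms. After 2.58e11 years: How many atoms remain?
N = N₀(1/2)^(t/t½) = 237.2 atoms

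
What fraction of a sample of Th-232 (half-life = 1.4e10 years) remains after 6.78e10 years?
N/N₀ = (1/2)^(t/t½) = 0.03485 = 3.48%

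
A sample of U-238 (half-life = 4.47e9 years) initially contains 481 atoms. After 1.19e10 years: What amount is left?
N = N₀(1/2)^(t/t½) = 75.99 atoms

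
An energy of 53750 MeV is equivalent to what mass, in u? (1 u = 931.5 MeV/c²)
m = E/c² = 57.7 u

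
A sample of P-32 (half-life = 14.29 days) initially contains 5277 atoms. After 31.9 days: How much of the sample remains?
N = N₀(1/2)^(t/t½) = 1123 atoms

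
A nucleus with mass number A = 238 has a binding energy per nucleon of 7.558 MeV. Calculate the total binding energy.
B.E. = 7.558 × 238 = 1799 MeV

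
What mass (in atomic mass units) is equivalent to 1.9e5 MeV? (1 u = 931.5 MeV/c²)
m = E/c² = 204 u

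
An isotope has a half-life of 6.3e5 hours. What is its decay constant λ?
λ = ln(2)/t½ = 1.1e-6 hour⁻¹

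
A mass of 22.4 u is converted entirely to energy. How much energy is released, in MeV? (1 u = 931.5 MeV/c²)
E = mc² = 20870 MeV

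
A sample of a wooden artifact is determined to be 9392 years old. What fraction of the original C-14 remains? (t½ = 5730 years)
N/N₀ = (1/2)^(t/t½) = 0.3211 = 32.1%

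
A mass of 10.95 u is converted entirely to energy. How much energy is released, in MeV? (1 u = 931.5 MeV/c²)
E = mc² = 10200 MeV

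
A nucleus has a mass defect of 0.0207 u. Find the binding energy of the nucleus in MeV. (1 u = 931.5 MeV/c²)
B.E. = Δm × 931.5 = 19.28 MeV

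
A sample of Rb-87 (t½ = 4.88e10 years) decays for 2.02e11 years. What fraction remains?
N/N₀ = (1/2)^(t/t½) = 0.05675 = 5.67%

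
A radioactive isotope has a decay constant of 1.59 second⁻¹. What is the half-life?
t½ = ln(2)/λ = 0.4359 seconds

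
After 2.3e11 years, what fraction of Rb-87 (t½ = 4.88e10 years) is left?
N/N₀ = (1/2)^(t/t½) = 0.03813 = 3.81%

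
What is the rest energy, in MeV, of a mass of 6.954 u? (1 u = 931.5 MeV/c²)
E = mc² = 6478 MeV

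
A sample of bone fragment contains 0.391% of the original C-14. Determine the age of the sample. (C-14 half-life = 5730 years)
Age = t½ × log₂(1/ratio) = 45830 years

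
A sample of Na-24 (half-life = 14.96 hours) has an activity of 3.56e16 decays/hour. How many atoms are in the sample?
N = A/λ = 7.683e17 atoms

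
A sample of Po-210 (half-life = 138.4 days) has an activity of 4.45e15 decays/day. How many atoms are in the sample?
N = A/λ = 8.885e17 atoms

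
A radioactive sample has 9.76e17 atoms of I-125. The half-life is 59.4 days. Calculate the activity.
A = λN = 1.139e16 decays/day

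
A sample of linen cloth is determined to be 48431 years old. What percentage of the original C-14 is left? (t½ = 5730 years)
N/N₀ = (1/2)^(t/t½) = 0.002855 = 0.286%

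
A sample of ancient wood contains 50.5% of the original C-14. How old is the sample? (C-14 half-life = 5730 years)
Age = t½ × log₂(1/ratio) = 5648 years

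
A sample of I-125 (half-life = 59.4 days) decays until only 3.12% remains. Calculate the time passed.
t = t½ × log₂(N₀/N) = 297.1 days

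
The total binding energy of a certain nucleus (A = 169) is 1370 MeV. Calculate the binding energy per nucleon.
B.E./A = 1370/169 = 8.107 MeV/nucleon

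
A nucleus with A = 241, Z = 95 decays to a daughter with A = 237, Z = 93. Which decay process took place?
ΔA = -4, ΔZ = -2 ⇒ alpha decay (α)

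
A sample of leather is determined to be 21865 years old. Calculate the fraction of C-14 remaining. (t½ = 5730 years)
N/N₀ = (1/2)^(t/t½) = 0.07101 = 7.1%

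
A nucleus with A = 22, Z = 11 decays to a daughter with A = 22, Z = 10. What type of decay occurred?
ΔA = 0, ΔZ = -1 ⇒ beta-plus decay (β⁺) or electron capture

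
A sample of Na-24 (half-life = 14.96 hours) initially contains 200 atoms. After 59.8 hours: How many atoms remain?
N = N₀(1/2)^(t/t½) = 12.52 atoms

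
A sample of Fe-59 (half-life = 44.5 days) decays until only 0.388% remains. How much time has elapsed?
t = t½ × log₂(N₀/N) = 356.4 days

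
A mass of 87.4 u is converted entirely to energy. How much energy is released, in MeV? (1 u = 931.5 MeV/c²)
E = mc² = 81410 MeV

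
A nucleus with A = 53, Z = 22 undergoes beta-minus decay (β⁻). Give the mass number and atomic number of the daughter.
Daughter: A = 53, Z = 23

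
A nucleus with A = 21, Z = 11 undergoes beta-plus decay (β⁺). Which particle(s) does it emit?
β⁺: positron (e⁺) + neutrino (νₑ)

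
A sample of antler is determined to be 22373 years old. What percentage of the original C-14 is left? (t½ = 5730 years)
N/N₀ = (1/2)^(t/t½) = 0.06678 = 6.68%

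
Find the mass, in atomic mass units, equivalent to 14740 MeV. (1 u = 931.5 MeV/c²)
m = E/c² = 15.82 u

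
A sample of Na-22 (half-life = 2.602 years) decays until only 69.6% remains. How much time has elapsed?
t = t½ × log₂(N₀/N) = 1.36 years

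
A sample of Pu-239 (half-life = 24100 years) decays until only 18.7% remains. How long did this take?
t = t½ × log₂(N₀/N) = 58300 years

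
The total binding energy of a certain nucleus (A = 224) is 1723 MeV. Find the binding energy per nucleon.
B.E./A = 1723/224 = 7.692 MeV/nucleon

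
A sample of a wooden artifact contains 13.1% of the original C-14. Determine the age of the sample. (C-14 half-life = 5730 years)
Age = t½ × log₂(1/ratio) = 16800 years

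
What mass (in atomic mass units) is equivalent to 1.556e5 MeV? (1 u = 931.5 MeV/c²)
m = E/c² = 167 u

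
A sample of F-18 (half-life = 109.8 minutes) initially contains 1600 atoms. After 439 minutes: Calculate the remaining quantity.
N = N₀(1/2)^(t/t½) = 100.1 atoms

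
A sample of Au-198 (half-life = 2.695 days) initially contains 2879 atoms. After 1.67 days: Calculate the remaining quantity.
N = N₀(1/2)^(t/t½) = 1874 atoms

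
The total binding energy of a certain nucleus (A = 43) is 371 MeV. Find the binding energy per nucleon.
B.E./A = 371/43 = 8.628 MeV/nucleon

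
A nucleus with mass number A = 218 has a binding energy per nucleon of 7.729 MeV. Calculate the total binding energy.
B.E. = 7.729 × 218 = 1685 MeV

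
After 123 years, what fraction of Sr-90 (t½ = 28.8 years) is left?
N/N₀ = (1/2)^(t/t½) = 0.0518 = 5.18%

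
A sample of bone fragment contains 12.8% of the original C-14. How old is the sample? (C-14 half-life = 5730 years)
Age = t½ × log₂(1/ratio) = 16990 years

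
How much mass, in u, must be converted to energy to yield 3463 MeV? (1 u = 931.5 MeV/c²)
m = E/c² = 3.718 u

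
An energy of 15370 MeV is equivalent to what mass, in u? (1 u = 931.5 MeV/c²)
m = E/c² = 16.5 u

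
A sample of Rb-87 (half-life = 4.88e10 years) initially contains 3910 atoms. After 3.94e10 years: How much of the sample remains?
N = N₀(1/2)^(t/t½) = 2234 atoms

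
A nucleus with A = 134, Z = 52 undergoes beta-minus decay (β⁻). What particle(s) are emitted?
β⁻: electron (e⁻) + antineutrino (ν̄ₑ)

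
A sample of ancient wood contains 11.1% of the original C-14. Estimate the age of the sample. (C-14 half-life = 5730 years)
Age = t½ × log₂(1/ratio) = 18170 years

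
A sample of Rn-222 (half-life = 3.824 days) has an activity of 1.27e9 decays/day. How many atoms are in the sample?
N = A/λ = 7.006e9 atoms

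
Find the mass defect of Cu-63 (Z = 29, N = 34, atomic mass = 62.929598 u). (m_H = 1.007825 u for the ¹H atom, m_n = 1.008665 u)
Δm = Z·m_H + N·m_n − M = 0.5919 u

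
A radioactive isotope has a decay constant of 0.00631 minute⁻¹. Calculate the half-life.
t½ = ln(2)/λ = 109.8 minutes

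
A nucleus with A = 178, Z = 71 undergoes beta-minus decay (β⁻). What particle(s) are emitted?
β⁻: electron (e⁻) + antineutrino (ν̄ₑ)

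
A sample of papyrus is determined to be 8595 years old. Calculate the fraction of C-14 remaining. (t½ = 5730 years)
N/N₀ = (1/2)^(t/t½) = 0.3536 = 35.4%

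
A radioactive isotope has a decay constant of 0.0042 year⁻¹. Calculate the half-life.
t½ = ln(2)/λ = 165 years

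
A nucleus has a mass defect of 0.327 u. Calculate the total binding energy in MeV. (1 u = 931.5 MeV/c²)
B.E. = Δm × 931.5 = 304.6 MeV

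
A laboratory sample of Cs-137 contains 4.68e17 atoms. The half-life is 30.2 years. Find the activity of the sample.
A = λN = 1.074e16 decays/year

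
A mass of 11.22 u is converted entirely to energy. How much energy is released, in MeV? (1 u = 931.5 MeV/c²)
E = mc² = 10450 MeV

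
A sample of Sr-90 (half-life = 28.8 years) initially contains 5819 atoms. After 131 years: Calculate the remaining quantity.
N = N₀(1/2)^(t/t½) = 248.6 atoms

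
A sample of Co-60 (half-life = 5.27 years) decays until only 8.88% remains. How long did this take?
t = t½ × log₂(N₀/N) = 18.41 years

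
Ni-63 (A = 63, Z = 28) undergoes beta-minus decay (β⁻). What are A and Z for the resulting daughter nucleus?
Daughter: A = 63, Z = 29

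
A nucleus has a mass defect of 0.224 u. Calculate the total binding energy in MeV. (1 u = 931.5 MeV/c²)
B.E. = Δm × 931.5 = 208.7 MeV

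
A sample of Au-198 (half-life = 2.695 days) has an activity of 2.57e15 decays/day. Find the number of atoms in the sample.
N = A/λ = 9.992e15 atoms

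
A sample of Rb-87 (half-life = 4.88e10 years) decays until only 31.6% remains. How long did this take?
t = t½ × log₂(N₀/N) = 8.111e10 years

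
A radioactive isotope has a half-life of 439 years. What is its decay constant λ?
λ = ln(2)/t½ = 0.001579 year⁻¹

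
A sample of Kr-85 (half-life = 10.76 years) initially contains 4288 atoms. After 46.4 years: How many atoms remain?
N = N₀(1/2)^(t/t½) = 215.8 atoms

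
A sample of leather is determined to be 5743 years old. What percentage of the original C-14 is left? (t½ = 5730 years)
N/N₀ = (1/2)^(t/t½) = 0.4992 = 49.9%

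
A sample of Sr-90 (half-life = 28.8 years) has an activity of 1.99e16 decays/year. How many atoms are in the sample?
N = A/λ = 8.268e17 atoms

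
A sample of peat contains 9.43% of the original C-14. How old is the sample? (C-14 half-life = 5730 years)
Age = t½ × log₂(1/ratio) = 19520 years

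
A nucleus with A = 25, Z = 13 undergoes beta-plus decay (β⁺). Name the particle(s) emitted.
β⁺: positron (e⁺) + neutrino (νₑ)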